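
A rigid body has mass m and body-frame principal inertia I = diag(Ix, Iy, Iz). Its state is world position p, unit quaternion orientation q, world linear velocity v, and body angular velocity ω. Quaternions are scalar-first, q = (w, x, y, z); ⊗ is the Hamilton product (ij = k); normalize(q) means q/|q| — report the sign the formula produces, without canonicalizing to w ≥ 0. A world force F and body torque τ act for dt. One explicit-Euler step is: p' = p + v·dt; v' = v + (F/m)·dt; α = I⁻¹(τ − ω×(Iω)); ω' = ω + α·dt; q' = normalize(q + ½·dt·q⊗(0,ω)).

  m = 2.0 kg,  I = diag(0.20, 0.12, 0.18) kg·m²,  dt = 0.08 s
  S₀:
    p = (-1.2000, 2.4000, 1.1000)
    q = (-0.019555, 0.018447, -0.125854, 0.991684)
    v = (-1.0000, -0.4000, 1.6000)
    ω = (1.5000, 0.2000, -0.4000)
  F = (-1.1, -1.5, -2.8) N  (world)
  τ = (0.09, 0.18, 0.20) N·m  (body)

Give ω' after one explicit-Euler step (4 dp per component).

angular accel α = (0.4740, 1.6000, 1.2444)
new body rate ω' = (1.5379, 0.3280, -0.3004)

ω' = (1.5379, 0.3280, -0.3004)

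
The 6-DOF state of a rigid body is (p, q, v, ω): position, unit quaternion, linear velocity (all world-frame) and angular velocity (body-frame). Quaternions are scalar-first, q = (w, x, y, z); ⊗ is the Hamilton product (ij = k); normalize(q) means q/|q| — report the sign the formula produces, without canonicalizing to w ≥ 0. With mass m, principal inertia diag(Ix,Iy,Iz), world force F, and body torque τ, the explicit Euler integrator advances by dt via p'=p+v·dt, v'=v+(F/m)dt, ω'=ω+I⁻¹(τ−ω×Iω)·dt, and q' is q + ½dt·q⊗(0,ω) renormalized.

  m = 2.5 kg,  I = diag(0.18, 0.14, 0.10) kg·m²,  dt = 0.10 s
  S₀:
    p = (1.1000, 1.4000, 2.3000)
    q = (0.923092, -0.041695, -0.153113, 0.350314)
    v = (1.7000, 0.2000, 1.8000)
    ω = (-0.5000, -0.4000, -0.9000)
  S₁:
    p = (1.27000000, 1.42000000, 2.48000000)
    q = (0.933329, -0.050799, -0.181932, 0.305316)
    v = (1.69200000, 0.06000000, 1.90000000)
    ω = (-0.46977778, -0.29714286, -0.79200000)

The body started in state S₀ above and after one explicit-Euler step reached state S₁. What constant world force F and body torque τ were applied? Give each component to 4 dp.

F = (-0.2000, -3.5000, 2.5000)
τ = (0.0400, 0.1800, 0.1000)

v₁ − v₀ = (-0.00800000, -0.14000000, 0.10000000)
applied force F = (-0.2000, -3.5000, 2.5000)
Δω = ω₁−ω₀ = (0.03022222, 0.10285714, 0.10800000)
I·α + gyro = (0.0400, 0.1800, 0.1000)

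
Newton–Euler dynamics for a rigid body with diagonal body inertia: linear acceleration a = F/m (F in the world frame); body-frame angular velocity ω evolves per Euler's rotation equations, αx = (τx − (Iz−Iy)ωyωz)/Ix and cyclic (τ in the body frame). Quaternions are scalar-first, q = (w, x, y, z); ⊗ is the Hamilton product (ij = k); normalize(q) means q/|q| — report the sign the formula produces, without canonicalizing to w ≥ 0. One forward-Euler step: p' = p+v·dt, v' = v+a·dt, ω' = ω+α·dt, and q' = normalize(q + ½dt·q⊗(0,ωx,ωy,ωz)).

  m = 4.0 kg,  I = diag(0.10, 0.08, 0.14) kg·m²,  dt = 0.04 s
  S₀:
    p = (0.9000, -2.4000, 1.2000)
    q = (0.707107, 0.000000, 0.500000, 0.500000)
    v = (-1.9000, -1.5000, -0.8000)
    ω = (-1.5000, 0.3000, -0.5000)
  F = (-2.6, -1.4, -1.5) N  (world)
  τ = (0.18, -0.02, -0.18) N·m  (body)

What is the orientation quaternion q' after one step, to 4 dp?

Hamilton product q⊗(0,ω) = (0.1000000, -1.4606605, -0.5378679, 0.3964465)
q + ½dt·q⊗(0,ω), renormalized = (0.7087, -0.0292, 0.4890, 0.5077)

q' = (0.7087, -0.0292, 0.4890, 0.5077)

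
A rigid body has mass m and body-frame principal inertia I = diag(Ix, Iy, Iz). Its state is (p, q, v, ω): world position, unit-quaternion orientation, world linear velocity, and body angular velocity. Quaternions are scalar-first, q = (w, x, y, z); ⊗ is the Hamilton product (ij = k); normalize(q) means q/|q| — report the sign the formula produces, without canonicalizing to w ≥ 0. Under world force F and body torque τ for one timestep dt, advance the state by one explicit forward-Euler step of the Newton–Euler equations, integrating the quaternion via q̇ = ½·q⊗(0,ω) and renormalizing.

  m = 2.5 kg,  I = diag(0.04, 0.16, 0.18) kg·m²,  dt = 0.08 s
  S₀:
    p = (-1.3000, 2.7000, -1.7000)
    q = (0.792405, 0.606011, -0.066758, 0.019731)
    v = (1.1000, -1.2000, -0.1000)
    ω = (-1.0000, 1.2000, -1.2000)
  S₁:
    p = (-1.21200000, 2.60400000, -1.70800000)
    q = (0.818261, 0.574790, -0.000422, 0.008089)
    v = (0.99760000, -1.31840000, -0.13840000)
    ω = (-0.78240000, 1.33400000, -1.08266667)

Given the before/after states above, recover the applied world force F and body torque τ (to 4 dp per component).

F = (-3.2000, -3.7000, -1.2000)
τ = (0.0800, 0.1000, 0.1200)

v₁ − v₀ = (-0.10240000, -0.11840000, -0.03840000)
F = m·Δv/dt = (-3.2000, -3.7000, -1.2000)
ω₁ − ω₀ = (0.21760000, 0.13400000, 0.11733333)
applied torque τ = (0.0800, 0.1000, 0.1200)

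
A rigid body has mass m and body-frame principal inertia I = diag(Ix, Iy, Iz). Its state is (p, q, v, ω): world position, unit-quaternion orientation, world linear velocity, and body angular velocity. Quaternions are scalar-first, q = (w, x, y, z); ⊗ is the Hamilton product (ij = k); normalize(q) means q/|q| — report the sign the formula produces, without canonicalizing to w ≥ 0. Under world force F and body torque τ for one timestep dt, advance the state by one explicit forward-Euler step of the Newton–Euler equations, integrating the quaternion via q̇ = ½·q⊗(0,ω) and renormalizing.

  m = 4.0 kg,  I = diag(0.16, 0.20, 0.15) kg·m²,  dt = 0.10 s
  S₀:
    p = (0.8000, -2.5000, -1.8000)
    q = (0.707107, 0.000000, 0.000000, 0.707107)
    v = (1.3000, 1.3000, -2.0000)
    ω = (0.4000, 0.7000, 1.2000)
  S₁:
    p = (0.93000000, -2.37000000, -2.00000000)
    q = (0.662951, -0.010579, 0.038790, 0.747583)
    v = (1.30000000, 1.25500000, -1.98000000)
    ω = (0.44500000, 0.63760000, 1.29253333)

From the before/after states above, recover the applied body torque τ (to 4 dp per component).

τ = (0.0300, -0.1200, 0.1500)

rate change Δω = (0.04500000, -0.06240000, 0.09253333)
τ = I·(Δω/dt) + ω₀×(Iω₀) = (0.0300, -0.1200, 0.1500)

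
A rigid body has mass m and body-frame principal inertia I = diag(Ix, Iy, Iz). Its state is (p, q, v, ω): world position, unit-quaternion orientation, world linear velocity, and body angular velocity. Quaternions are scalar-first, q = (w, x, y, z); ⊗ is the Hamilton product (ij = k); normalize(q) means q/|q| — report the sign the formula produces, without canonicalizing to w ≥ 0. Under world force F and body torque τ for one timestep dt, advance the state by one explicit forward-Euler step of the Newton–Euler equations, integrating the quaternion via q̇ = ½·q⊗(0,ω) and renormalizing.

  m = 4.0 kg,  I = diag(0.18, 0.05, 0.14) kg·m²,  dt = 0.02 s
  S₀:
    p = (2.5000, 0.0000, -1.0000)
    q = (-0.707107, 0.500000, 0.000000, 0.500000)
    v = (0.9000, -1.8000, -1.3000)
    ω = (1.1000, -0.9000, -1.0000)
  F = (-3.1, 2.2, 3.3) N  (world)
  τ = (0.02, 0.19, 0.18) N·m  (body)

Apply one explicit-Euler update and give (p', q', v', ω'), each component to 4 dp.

ω×(Iω) gyroscopic = (0.0810, -0.0440, 0.1287)
α = I⁻¹(τ − ω×Iω) = (-0.3389, 4.6800, 0.3664)
ω + α·dt = (1.0932, -0.8064, -0.9927)
q⊗(0,ω) = (-0.0500000, -0.3278177, 1.6863963, 0.2571070)
q + ½dt·q⊗(0,ω), renormalized = (-0.7075, 0.4966, 0.0169, 0.5025)
p + v·dt = (2.5180, -0.0360, -1.0260)
v + (F/m)dt = (0.8845, -1.7890, -1.2835)

p' = (2.5180, -0.0360, -1.0260)
q' = (-0.7075, 0.4966, 0.0169, 0.5025)
v' = (0.8845, -1.7890, -1.2835)
ω' = (1.0932, -0.8064, -0.9927)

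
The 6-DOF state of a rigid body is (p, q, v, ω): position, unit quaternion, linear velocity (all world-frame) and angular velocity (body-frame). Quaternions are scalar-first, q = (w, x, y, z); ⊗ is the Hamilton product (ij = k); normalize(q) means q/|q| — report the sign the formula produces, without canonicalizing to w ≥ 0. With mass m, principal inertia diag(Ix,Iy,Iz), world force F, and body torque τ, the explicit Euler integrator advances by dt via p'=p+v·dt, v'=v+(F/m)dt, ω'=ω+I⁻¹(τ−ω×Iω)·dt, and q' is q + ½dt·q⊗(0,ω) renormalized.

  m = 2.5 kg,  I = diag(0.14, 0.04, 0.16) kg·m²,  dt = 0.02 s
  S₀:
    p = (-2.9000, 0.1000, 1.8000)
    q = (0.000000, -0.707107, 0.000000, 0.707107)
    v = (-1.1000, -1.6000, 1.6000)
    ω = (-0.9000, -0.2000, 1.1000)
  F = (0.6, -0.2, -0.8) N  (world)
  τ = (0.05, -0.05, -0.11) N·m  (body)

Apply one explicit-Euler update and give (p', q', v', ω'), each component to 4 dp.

linear accel F/m = (0.2400, -0.0800, -0.3200)
new position p' = (-2.9220, 0.0680, 1.8320)
v + (F/m)dt = (-1.0952, -1.6016, 1.5936)
precession coupling ω×(Iω) = (-0.0264, 0.0198, -0.0180)
angular accel α = (0.5457, -1.7450, -0.5750)
ω + α·dt = (-0.8891, -0.2349, 1.0885)
q⊗(0,ω) = (-1.4142140, 0.1414214, 0.1414214, 0.1414214)
q' = normalize(q + ½dt·q⊗(0,ω)) = (-0.0141, -0.7056, 0.0014, 0.7084)

p' = (-2.9220, 0.0680, 1.8320)
q' = (-0.0141, -0.7056, 0.0014, 0.7084)
v' = (-1.0952, -1.6016, 1.5936)
ω' = (-0.8891, -0.2349, 1.0885)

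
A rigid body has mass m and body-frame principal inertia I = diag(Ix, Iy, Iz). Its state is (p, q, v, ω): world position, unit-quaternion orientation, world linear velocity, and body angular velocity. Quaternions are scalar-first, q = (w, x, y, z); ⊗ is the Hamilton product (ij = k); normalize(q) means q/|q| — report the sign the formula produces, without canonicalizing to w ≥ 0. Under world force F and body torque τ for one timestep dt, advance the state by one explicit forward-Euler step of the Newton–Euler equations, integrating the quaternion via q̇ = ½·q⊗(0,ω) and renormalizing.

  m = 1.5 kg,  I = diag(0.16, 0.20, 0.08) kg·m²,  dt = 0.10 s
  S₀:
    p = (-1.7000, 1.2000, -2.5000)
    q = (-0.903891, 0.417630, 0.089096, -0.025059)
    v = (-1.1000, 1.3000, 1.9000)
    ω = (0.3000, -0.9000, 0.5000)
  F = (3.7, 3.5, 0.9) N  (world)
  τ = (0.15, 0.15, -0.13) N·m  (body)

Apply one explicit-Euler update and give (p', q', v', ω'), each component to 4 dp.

p' = (-1.8100, 1.3300, -2.3100)
q' = (-0.9042, 0.4046, 0.1188, -0.0677)
v' = (-0.8533, 1.5333, 1.9600)
ω' = (0.3600, -0.8310, 0.3510)

linear accel F/m = (2.4667, 2.3333, 0.6000)
p' = p + v·dt = (-1.8100, 1.3300, -2.3100)
v + (F/m)dt = (-0.8533, 1.5333, 1.9600)
gyro term ω×Iω = (0.0540, 0.0120, -0.0108)
angular accel α = (0.6000, 0.6900, -1.4900)
ω + α·dt = (0.3600, -0.8310, 0.3510)
q⊗(0,ω) = (-0.0325731, -0.2491724, 0.5971692, -0.8545413)
updated quaternion q' = (-0.9042, 0.4046, 0.1188, -0.0677)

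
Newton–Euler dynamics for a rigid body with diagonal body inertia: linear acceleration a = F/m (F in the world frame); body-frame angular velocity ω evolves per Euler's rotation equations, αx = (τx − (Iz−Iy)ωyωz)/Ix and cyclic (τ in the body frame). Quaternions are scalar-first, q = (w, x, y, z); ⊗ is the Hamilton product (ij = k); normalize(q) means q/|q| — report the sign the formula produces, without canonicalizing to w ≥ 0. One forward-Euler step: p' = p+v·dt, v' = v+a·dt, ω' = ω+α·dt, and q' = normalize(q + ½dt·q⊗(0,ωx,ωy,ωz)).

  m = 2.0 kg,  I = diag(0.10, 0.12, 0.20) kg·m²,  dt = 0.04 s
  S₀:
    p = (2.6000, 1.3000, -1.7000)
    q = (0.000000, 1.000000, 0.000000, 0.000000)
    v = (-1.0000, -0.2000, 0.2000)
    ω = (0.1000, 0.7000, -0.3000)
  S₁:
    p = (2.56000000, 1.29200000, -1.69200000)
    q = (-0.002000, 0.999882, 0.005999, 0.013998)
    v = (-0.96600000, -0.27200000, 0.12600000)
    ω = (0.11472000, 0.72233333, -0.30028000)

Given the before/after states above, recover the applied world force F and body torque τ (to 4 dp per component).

F = (1.7000, -3.6000, -3.7000)
τ = (0.0200, 0.0700, 0.0000)

v₁ − v₀ = (0.03400000, -0.07200000, -0.07400000)
F = m·Δv/dt = (1.7000, -3.6000, -3.7000)
ω₁ − ω₀ = (0.01472000, 0.02233333, -0.00028000)
applied torque τ = (0.0200, 0.0700, 0.0000)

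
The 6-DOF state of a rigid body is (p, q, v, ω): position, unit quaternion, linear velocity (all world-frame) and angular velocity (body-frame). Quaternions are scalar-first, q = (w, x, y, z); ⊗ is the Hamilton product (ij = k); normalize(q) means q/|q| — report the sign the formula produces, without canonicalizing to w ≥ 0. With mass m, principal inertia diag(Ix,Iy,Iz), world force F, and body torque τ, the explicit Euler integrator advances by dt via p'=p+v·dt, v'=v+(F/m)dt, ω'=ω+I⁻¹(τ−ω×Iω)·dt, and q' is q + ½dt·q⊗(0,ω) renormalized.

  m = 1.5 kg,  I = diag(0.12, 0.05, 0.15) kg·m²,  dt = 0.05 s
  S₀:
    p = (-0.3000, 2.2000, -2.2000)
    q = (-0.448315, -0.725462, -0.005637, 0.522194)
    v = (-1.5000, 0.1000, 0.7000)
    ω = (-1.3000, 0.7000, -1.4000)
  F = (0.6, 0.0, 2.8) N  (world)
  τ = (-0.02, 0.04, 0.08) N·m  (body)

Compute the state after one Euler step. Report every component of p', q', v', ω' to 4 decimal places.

p' = (-0.3750, 2.2050, -2.1650)
q' = (-0.4529, -0.7189, -0.0558, 0.5243)
v' = (-1.4800, 0.1000, 0.7933)
ω' = (-1.2675, 0.7946, -1.3946)

ω×(Iω) gyroscopic = (-0.0980, -0.0546, 0.0637)
(τ − ω×Iω)/I = (0.6500, 1.8920, 0.1087)
new body rate ω' = (-1.2675, 0.7946, -1.3946)
2q̇ = q⊗(0,ω) = (-0.2080831, 0.2251655, -2.0083195, 0.1124895)
q + ½dt·q⊗(0,ω), renormalized = (-0.4529, -0.7189, -0.0558, 0.5243)
p + v·dt = (-0.3750, 2.2050, -2.1650)
v + (F/m)dt = (-1.4800, 0.1000, 0.7933)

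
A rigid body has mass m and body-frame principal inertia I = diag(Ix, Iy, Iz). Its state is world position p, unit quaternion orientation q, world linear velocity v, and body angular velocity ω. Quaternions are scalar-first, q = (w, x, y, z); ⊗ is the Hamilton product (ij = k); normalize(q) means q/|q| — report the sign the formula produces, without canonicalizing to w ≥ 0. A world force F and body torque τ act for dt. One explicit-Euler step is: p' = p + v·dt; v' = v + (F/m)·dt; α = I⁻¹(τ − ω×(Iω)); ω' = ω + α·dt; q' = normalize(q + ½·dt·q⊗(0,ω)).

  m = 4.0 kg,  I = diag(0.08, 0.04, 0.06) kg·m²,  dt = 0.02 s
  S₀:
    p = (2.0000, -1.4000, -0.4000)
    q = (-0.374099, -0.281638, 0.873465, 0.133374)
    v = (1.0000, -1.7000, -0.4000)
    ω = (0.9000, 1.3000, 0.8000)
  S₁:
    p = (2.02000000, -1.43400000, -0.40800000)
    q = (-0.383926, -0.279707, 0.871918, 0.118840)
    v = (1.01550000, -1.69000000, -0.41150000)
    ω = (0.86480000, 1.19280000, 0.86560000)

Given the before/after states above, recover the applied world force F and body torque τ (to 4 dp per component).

F = (3.1000, 2.0000, -2.3000)
τ = (-0.1200, -0.2000, 0.1500)

velocity change Δv = (0.01550000, 0.01000000, -0.01150000)
m·(v₁−v₀)/dt = (3.1000, 2.0000, -2.3000)
rate change Δω = (-0.03520000, -0.10720000, 0.06560000)
τ = I·(Δω/dt) + ω₀×(Iω₀) = (-0.1200, -0.2000, 0.1500)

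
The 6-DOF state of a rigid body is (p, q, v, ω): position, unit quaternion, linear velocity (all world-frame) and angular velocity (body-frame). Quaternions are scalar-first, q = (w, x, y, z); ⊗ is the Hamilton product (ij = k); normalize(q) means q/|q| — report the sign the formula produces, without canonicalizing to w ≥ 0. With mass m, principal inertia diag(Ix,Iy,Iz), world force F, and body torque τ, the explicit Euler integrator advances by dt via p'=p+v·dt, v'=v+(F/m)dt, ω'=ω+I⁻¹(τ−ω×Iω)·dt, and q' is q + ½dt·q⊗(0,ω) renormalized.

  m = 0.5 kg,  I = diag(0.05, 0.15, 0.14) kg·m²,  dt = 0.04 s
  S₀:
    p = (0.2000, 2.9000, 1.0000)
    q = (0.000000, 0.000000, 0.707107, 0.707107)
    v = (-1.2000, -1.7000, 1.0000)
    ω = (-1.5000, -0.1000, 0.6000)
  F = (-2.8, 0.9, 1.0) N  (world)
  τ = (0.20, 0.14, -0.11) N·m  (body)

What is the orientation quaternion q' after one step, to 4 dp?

q⊗(0,ω) = (-0.3535535, 0.4949749, -1.0606605, 1.0606605)
updated quaternion q' = (-0.0071, 0.0099, 0.6855, 0.7279)

q' = (-0.0071, 0.0099, 0.6855, 0.7279)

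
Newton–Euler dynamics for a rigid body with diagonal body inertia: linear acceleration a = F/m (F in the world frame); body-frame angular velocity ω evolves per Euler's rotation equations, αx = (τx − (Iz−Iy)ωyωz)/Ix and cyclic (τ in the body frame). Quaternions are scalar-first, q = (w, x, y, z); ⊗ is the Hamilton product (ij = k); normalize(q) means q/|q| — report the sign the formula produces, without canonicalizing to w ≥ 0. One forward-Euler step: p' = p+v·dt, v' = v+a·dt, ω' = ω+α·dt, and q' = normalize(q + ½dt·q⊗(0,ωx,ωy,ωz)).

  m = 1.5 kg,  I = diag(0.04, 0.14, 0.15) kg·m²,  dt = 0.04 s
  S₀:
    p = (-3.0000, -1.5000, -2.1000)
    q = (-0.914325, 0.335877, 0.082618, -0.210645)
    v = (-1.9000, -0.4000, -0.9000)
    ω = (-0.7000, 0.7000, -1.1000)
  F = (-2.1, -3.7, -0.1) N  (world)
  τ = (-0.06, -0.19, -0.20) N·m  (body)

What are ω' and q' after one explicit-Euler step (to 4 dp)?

gyro term ω×Iω = (-0.0077, -0.0847, -0.0490)
angular accel α = (-1.3075, -0.7521, -1.0067)
ω + α·dt = (-0.7523, 0.6699, -1.1403)
q⊗(0,ω) = (-0.0544282, 0.6965992, -0.1231113, 1.2987040)
q' = normalize(q + ½dt·q⊗(0,ω)) = (-0.9150, 0.3497, 0.0801, -0.1846)

ω' = (-0.7523, 0.6699, -1.1403)
q' = (-0.9150, 0.3497, 0.0801, -0.1846)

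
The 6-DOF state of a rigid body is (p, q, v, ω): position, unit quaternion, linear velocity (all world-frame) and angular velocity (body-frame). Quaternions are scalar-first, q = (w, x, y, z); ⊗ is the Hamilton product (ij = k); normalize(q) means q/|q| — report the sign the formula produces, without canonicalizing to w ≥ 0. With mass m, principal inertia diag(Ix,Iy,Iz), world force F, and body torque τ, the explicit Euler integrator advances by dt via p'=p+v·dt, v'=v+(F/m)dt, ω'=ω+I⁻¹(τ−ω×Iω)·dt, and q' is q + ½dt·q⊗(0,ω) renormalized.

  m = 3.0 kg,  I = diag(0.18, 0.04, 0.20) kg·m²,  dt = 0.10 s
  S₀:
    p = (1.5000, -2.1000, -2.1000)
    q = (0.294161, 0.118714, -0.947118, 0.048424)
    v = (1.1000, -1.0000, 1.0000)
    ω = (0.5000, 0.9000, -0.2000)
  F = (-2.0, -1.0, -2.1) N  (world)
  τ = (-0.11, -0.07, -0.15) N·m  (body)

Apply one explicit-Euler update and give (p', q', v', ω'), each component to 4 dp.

precession coupling ω×(Iω) = (-0.0288, 0.0020, -0.0630)
(τ − ω×Iω)/I = (-0.4511, -1.8000, -0.4350)
ω' = ω + α·dt = (0.4549, 0.7200, -0.2435)
2q̇ = q⊗(0,ω) = (0.8027340, 0.2929225, 0.3126997, 0.5215694)
updated quaternion q' = (0.3338, 0.1332, -0.9302, 0.0744)
a = (-0.6667, -0.3333, -0.7000)
p' = p + v·dt = (1.6100, -2.2000, -2.0000)
v + (F/m)dt = (1.0333, -1.0333, 0.9300)

p' = (1.6100, -2.2000, -2.0000)
q' = (0.3338, 0.1332, -0.9302, 0.0744)
v' = (1.0333, -1.0333, 0.9300)
ω' = (0.4549, 0.7200, -0.2435)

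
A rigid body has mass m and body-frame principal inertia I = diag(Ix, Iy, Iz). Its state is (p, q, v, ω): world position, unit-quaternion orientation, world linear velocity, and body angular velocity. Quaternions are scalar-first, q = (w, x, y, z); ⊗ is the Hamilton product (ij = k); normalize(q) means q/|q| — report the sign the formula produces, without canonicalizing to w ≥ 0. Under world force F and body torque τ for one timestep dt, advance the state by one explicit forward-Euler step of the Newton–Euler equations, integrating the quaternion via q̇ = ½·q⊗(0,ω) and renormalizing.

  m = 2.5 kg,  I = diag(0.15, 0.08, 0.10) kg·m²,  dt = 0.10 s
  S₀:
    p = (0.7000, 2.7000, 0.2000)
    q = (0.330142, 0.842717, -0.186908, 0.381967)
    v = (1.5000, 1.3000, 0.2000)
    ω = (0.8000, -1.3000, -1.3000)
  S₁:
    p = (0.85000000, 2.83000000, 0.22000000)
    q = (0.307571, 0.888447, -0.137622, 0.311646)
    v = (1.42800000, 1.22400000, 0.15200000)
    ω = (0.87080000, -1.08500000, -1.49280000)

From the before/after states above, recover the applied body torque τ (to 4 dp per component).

rate change Δω = (0.07080000, 0.21500000, -0.19280000)
gyro term ω₀×Iω₀ = (0.0338, -0.0520, 0.0728)
I·α + gyro = (0.1400, 0.1200, -0.1200)

τ = (0.1400, 0.1200, -0.1200)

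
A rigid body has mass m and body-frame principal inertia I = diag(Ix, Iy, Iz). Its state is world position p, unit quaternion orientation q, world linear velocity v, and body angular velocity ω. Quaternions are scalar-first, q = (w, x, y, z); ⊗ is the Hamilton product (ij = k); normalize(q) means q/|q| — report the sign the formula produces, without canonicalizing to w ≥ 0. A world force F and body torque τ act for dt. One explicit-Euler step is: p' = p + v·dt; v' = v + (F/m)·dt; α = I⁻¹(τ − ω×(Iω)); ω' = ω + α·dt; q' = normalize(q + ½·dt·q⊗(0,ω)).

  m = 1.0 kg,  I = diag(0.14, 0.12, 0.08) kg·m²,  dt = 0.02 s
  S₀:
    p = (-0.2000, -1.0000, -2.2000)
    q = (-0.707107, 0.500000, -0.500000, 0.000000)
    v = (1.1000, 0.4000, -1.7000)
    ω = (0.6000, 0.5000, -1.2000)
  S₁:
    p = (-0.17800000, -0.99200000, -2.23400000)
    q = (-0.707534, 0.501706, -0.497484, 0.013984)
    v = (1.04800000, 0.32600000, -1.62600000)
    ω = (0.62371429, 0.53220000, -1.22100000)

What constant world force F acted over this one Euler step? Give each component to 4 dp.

velocity change Δv = (-0.05200000, -0.07400000, 0.07400000)
m·(v₁−v₀)/dt = (-2.6000, -3.7000, 3.7000)

F = (-2.6000, -3.7000, 3.7000)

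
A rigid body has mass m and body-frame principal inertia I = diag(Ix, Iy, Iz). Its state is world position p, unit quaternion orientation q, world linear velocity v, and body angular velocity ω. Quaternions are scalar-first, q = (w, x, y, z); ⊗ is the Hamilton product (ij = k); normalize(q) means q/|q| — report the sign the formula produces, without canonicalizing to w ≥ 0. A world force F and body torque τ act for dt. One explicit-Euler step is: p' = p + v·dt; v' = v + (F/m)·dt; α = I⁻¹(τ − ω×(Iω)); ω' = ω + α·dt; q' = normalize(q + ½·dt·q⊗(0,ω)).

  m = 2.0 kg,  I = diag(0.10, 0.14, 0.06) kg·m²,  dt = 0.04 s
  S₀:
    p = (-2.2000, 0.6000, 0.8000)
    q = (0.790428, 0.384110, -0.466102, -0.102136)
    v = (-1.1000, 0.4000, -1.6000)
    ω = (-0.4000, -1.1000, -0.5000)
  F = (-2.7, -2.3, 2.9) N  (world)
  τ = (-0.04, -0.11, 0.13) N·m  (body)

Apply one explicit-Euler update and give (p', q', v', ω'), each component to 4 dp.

p' = (-2.2440, 0.6160, 0.7360)
q' = (0.7820, 0.3801, -0.4787, -0.1222)
v' = (-1.1540, 0.3540, -1.5420)
ω' = (-0.3984, -1.1337, -0.4251)

(τ − ω×Iω)/I = (0.0400, -0.8429, 1.8733)
ω + α·dt = (-0.3984, -1.1337, -0.4251)
q⊗(0,ω) = (-0.4101362, -0.1954698, -0.6365614, -1.0041758)
updated quaternion q' = (0.7820, 0.3801, -0.4787, -0.1222)
p + v·dt = (-2.2440, 0.6160, 0.7360)
v + (F/m)dt = (-1.1540, 0.3540, -1.5420)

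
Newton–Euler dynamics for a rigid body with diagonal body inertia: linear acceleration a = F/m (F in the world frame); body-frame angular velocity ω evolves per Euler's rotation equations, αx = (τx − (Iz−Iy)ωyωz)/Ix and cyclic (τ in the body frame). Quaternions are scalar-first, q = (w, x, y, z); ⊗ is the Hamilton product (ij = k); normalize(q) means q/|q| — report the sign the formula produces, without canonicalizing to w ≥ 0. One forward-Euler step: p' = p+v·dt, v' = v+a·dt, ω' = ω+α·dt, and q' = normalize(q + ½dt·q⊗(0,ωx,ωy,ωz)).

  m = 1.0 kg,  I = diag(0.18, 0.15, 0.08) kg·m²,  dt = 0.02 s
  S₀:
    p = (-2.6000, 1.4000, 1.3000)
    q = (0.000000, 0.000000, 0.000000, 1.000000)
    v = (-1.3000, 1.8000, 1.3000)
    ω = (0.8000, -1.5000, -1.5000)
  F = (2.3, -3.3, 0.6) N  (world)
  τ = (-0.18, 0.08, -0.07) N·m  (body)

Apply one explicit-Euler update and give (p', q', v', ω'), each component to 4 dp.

gyro term ω×Iω = (-0.1575, -0.1200, 0.0360)
angular accel α = (-0.1250, 1.3333, -1.3250)
ω + α·dt = (0.7975, -1.4733, -1.5265)
2q̇ = q⊗(0,ω) = (1.5000000, 1.5000000, 0.8000000, 0.0000000)
updated quaternion q' = (0.0150, 0.0150, 0.0080, 0.9997)
linear accel F/m = (2.3000, -3.3000, 0.6000)
p + v·dt = (-2.6260, 1.4360, 1.3260)
v + (F/m)dt = (-1.2540, 1.7340, 1.3120)

p' = (-2.6260, 1.4360, 1.3260)
q' = (0.0150, 0.0150, 0.0080, 0.9997)
v' = (-1.2540, 1.7340, 1.3120)
ω' = (0.7975, -1.4733, -1.5265)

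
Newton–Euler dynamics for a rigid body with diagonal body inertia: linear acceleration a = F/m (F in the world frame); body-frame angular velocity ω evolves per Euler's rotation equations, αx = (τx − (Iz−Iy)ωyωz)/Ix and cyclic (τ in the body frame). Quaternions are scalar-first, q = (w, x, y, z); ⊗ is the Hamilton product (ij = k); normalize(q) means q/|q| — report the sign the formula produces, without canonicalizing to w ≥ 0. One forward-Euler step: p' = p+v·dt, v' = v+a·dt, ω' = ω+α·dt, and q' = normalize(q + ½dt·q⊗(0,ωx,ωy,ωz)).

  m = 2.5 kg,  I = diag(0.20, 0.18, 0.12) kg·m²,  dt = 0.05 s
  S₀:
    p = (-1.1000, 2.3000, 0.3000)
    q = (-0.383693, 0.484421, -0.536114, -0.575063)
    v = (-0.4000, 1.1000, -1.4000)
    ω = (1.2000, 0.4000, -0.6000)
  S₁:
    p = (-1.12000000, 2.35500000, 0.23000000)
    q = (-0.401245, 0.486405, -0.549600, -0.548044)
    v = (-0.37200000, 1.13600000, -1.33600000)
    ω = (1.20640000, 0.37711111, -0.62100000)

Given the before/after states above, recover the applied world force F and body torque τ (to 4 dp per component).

Δv = v₁−v₀ = (0.02800000, 0.03600000, 0.06400000)
applied force F = (1.4000, 1.8000, 3.2000)
rate change Δω = (0.00640000, -0.02288889, -0.02100000)
ω₀×(Iω₀) = (0.0144, -0.0576, -0.0096)
τ = I·(Δω/dt) + ω₀×(Iω₀) = (0.0400, -0.1400, -0.0600)

F = (1.4000, 1.8000, 3.2000)
τ = (0.0400, -0.1400, -0.0600)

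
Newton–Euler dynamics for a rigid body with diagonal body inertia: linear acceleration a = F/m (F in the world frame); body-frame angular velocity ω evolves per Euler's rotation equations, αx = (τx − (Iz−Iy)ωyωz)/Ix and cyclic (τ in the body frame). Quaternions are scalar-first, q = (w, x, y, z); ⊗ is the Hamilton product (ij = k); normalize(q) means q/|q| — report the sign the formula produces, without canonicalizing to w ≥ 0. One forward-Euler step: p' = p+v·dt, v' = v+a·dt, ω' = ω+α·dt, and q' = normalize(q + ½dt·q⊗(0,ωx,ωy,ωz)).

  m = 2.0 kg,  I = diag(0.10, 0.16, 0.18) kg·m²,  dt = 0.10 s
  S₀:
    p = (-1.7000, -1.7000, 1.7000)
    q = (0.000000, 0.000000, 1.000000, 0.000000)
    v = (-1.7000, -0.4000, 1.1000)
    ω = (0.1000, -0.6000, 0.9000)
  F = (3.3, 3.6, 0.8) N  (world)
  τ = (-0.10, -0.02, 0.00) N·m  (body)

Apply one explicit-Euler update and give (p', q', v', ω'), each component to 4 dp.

p' = (-1.8700, -1.7400, 1.8100)
q' = (0.0300, 0.0449, 0.9985, -0.0050)
v' = (-1.5350, -0.2200, 1.1400)
ω' = (0.0108, -0.6080, 0.9020)

a = (1.6500, 1.8000, 0.4000)
p + v·dt = (-1.8700, -1.7400, 1.8100)
v' = v + a·dt = (-1.5350, -0.2200, 1.1400)
α = I⁻¹(τ − ω×Iω) = (-0.8920, -0.0800, 0.0200)
ω' = ω + α·dt = (0.0108, -0.6080, 0.9020)
Hamilton product q⊗(0,ω) = (0.6000000, 0.9000000, 0.0000000, -0.1000000)
q' = normalize(q + ½dt·q⊗(0,ω)) = (0.0300, 0.0449, 0.9985, -0.0050)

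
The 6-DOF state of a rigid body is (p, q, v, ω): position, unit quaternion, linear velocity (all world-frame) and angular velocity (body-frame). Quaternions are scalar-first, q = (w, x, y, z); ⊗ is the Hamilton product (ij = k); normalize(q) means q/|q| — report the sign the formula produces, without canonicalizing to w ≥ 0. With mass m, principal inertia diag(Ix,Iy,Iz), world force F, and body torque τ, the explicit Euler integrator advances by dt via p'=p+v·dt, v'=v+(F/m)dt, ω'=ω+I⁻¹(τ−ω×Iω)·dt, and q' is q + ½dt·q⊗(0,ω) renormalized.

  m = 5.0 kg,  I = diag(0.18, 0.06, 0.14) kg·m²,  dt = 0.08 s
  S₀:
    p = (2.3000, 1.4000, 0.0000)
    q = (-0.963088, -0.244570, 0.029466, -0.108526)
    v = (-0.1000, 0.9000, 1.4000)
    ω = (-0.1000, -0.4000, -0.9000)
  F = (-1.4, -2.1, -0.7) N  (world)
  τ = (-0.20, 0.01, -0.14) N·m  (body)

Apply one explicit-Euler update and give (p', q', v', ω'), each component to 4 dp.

p' = (2.2920, 1.4720, 0.1120)
q' = (-0.9667, -0.2433, 0.0365, -0.0698)
v' = (-0.1224, 0.8664, 1.3888)
ω' = (-0.2017, -0.3915, -0.9773)

p' = p + v·dt = (2.2920, 1.4720, 0.1120)
new velocity v' = (-0.1224, 0.8664, 1.3888)
angular accel α = (-1.2711, 0.1067, -0.9657)
new body rate ω' = (-0.2017, -0.3915, -0.9773)
q⊗(0,ω) = (-0.1103440, 0.0263790, 0.1759748, 0.9675538)
updated quaternion q' = (-0.9667, -0.2433, 0.0365, -0.0698)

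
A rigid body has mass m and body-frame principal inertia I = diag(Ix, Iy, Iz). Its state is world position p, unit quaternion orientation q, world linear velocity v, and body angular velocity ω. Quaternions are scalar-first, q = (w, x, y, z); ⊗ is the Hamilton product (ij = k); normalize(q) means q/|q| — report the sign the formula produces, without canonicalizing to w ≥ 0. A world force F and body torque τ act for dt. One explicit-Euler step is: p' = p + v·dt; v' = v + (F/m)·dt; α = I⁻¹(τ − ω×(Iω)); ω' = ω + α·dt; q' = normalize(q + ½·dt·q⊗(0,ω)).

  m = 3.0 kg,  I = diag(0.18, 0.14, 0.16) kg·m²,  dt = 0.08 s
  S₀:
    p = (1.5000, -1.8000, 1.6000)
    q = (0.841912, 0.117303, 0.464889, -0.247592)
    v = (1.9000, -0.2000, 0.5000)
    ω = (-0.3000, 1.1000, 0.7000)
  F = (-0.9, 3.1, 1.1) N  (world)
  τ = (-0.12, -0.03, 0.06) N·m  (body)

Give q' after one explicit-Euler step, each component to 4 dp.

q' = (0.8286, 0.1309, 0.5009, -0.2130)

q⊗(0,ω) = (-0.3028726, 0.3451999, 0.9182687, 0.8578384)
q + ½dt·q⊗(0,ω), renormalized = (0.8286, 0.1309, 0.5009, -0.2130)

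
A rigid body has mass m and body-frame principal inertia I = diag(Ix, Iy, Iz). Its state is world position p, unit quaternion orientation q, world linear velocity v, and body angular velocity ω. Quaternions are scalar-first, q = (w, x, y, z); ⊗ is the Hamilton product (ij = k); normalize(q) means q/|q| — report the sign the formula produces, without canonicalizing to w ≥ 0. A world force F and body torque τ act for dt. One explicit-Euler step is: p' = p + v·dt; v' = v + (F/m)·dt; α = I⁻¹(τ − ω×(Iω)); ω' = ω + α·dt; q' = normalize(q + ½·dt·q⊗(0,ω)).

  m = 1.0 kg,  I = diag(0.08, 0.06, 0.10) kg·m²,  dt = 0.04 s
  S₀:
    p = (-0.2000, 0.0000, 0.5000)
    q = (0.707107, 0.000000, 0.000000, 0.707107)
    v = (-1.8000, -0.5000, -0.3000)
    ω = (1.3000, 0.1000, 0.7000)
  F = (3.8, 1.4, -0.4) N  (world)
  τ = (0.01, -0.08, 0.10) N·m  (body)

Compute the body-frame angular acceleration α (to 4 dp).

α = (0.0900, -1.0300, 1.0260)

precession coupling ω×(Iω) = (0.0028, -0.0182, -0.0026)
(τ − ω×Iω)/I = (0.0900, -1.0300, 1.0260)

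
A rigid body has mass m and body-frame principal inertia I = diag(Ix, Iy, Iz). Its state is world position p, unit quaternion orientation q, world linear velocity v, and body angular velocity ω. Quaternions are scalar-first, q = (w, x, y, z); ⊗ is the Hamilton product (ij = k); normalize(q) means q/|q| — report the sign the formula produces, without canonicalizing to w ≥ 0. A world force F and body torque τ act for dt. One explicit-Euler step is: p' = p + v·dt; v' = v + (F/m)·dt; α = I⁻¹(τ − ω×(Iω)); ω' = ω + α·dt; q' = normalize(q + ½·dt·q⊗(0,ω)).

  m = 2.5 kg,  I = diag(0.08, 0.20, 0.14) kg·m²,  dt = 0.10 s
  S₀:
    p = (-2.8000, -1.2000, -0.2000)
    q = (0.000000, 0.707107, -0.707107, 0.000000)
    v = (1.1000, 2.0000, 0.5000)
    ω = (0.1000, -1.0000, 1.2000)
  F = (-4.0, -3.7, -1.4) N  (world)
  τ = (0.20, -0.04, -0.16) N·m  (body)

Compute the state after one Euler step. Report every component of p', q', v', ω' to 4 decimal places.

linear accel F/m = (-1.6000, -1.4800, -0.5600)
new position p' = (-2.6900, -1.0000, -0.1500)
v' = v + a·dt = (0.9400, 1.8520, 0.4440)
α = I⁻¹(τ − ω×Iω) = (1.6000, -0.1640, -1.0571)
ω' = ω + α·dt = (0.2600, -1.0164, 1.0943)
q⊗(0,ω) = (-0.7778177, -0.8485284, -0.8485284, -0.6363963)
updated quaternion q' = (-0.0388, 0.6627, -0.7472, -0.0317)

p' = (-2.6900, -1.0000, -0.1500)
q' = (-0.0388, 0.6627, -0.7472, -0.0317)
v' = (0.9400, 1.8520, 0.4440)
ω' = (0.2600, -1.0164, 1.0943)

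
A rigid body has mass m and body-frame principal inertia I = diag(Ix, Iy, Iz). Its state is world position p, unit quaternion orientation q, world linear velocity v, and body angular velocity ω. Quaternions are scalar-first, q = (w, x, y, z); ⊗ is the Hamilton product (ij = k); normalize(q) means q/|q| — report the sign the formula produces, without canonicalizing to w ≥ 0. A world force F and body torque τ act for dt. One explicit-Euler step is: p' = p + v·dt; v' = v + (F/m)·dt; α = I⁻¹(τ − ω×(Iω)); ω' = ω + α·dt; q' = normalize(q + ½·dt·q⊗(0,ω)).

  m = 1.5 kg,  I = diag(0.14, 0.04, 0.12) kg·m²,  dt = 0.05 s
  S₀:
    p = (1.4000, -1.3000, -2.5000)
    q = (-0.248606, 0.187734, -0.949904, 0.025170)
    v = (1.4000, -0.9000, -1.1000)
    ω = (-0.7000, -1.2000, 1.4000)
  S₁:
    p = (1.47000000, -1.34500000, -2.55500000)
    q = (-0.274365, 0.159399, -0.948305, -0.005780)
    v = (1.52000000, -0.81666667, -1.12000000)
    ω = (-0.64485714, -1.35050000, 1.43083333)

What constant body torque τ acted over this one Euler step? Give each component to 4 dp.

τ = (0.0200, -0.1400, -0.0100)

Δω = ω₁−ω₀ = (0.05514286, -0.15050000, 0.03083333)
τ = I·(Δω/dt) + ω₀×(Iω₀) = (0.0200, -0.1400, -0.0100)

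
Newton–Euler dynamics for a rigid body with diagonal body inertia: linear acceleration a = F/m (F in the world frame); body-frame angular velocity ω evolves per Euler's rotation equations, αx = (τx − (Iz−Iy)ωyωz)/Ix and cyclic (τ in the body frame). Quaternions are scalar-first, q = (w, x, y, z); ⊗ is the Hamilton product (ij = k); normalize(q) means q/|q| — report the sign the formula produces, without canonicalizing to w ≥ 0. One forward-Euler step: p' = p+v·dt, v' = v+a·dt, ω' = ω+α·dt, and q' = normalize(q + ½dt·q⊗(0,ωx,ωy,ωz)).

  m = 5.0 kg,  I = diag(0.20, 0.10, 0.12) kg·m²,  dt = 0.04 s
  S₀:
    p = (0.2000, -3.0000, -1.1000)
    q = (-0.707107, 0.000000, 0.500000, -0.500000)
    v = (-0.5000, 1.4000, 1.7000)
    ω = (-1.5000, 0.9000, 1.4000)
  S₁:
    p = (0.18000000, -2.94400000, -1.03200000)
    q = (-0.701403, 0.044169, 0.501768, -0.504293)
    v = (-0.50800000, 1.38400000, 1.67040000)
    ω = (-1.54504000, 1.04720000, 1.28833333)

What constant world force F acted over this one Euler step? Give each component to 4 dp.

velocity change Δv = (-0.00800000, -0.01600000, -0.02960000)
applied force F = (-1.0000, -2.0000, -3.7000)

F = (-1.0000, -2.0000, -3.7000)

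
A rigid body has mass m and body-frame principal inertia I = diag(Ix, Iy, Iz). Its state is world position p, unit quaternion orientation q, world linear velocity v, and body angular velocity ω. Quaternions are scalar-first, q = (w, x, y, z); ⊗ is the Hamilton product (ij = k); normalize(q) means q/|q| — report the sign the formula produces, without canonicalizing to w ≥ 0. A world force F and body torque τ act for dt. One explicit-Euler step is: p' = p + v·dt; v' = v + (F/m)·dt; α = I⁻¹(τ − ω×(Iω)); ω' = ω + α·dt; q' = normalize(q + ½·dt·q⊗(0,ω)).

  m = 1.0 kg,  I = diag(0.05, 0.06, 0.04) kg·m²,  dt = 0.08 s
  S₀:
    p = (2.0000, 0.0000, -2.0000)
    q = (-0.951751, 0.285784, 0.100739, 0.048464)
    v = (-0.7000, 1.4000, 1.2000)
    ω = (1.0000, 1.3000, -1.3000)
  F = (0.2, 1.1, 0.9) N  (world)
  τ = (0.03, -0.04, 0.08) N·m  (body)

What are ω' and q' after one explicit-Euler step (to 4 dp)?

(τ − ω×Iω)/I = (-0.0760, -0.4500, 1.6750)
ω + α·dt = (0.9939, 1.2640, -1.1660)
2q̇ = q⊗(0,ω) = (-0.3537415, -1.1457149, -0.8172931, 1.5080565)
q + ½dt·q⊗(0,ω), renormalized = (-0.9625, 0.2391, 0.0678, 0.1084)

ω' = (0.9939, 1.2640, -1.1660)
q' = (-0.9625, 0.2391, 0.0678, 0.1084)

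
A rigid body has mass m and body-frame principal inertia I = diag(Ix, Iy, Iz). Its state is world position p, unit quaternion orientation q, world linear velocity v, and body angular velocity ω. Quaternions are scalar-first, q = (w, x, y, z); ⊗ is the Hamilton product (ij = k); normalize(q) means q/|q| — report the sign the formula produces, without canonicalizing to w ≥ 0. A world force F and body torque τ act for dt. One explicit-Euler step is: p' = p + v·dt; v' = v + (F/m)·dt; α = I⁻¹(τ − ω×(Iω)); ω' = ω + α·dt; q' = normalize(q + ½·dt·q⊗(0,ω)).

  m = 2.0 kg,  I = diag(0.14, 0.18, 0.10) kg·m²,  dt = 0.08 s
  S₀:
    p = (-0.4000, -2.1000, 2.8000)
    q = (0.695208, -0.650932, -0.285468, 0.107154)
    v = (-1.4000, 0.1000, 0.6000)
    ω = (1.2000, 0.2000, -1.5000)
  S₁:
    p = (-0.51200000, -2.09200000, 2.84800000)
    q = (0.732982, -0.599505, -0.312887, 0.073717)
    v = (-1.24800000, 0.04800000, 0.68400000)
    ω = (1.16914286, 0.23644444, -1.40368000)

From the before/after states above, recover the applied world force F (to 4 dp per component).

F = (3.8000, -1.3000, 2.1000)

velocity change Δv = (0.15200000, -0.05200000, 0.08400000)
F = m·Δv/dt = (3.8000, -1.3000, 2.1000)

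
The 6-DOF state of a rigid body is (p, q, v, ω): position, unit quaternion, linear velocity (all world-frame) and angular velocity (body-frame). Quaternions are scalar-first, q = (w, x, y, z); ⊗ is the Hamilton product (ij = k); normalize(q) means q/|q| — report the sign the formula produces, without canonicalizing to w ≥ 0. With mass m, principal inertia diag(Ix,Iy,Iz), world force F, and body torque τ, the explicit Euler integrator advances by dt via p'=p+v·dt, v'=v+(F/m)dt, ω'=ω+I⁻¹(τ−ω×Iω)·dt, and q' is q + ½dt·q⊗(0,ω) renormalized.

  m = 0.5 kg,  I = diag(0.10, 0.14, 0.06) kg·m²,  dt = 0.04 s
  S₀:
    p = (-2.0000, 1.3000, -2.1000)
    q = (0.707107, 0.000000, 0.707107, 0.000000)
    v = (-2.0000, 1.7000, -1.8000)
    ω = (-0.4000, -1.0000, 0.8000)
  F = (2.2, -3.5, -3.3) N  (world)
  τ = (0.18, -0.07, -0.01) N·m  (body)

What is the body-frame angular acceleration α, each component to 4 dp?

gyro term ω×Iω = (0.0640, -0.0128, 0.0160)
α = I⁻¹(τ − ω×Iω) = (1.1600, -0.4086, -0.4333)

α = (1.1600, -0.4086, -0.4333)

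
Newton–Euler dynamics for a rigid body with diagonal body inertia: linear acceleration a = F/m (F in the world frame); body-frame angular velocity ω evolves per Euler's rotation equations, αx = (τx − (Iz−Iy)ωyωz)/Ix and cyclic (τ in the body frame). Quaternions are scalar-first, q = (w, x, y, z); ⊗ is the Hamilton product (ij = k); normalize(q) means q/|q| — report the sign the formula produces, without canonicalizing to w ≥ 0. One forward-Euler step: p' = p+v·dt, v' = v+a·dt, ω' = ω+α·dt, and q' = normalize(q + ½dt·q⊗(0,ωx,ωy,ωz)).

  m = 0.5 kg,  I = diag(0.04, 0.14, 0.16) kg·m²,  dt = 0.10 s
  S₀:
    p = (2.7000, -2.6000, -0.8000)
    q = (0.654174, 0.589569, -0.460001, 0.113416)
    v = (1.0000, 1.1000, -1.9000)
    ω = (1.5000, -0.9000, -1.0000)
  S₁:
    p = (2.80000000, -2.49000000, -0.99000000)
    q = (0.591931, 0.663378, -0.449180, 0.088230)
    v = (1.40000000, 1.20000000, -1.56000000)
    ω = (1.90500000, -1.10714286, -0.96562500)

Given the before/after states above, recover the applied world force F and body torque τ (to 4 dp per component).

F = (2.0000, 0.5000, 1.7000)
τ = (0.1800, -0.1100, -0.0800)

velocity change Δv = (0.40000000, 0.10000000, 0.34000000)
F = m·Δv/dt = (2.0000, 0.5000, 1.7000)
Δω = ω₁−ω₀ = (0.40500000, -0.20714286, 0.03437500)
τ = I·(Δω/dt) + ω₀×(Iω₀) = (0.1800, -0.1100, -0.0800)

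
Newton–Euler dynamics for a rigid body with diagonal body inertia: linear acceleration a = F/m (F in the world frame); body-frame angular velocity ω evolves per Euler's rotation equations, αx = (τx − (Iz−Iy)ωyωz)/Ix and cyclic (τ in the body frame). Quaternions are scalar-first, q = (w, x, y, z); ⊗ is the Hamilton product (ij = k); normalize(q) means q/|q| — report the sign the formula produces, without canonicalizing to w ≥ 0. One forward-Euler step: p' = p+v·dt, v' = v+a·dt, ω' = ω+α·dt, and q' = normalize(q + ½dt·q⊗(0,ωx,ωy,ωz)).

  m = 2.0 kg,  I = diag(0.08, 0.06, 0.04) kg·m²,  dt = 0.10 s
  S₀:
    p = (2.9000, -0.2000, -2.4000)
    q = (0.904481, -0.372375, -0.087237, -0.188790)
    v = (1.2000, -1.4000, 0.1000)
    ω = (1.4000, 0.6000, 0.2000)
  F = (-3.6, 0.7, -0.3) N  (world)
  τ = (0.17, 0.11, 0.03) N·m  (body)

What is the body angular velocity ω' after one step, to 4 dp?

(τ − ω×Iω)/I = (2.1550, 1.6467, 1.1700)
new body rate ω' = (1.6155, 0.7647, 0.3170)

ω' = (1.6155, 0.7647, 0.3170)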